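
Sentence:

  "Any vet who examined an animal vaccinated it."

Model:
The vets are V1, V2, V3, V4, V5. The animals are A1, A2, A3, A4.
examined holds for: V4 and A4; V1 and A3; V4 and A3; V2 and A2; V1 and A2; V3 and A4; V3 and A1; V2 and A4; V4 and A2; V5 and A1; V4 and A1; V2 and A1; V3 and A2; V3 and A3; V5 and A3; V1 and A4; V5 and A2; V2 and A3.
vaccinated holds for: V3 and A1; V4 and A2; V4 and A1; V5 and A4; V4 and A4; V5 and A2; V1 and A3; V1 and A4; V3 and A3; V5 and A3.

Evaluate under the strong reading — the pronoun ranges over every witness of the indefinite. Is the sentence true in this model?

False

"it" takes "an animal" as antecedent — a donkey pronoun bound across the clause boundary.
Strong reading: for every (v,a) with examined(v,a), vaccinated(v,a).
Restrictor pairs: (V1,A2) ✗  (V1,A3) ✓  (V1,A4) ✓  (V2,A1) ✗  (V2,A2) ✗  (V2,A3) ✗  (V2,A4) ✗  (V3,A1) ✓  (V3,A2) ✗  (V3,A3) ✓  (V3,A4) ✗  (V4,A1) ✓  (V4,A2) ✓  (V4,A3) ✗  (V4,A4) ✓  (V5,A1) ✗  (V5,A2) ✓  (V5,A3) ✓
Counterexample: (V1,A2) is in examined but fails the scope.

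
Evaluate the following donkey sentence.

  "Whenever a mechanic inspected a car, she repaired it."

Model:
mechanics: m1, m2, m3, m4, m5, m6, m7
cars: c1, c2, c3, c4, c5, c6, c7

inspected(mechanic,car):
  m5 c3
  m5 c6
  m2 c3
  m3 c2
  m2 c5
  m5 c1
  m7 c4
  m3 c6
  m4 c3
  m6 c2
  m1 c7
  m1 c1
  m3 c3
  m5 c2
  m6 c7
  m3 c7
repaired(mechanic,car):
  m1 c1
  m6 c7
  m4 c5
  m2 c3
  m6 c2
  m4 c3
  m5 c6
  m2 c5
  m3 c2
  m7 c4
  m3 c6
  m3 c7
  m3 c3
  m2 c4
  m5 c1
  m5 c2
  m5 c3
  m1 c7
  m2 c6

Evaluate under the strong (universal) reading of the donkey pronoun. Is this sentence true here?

"it" takes "a car" as antecedent — a donkey pronoun bound across the clause boundary.
Strong reading: for every (m,c) with inspected(m,c), repaired(m,c).
Restrictor pairs: (m1,c1) ✓  (m1,c7) ✓  (m2,c3) ✓  (m2,c5) ✓  (m3,c2) ✓  (m3,c3) ✓  (m3,c6) ✓  (m3,c7) ✓  (m4,c3) ✓  (m5,c1) ✓  (m5,c2) ✓  (m5,c3) ✓  (m5,c6) ✓  (m6,c2) ✓  (m6,c7) ✓  (m7,c4) ✓
Every restrictor pair satisfies the scope.

True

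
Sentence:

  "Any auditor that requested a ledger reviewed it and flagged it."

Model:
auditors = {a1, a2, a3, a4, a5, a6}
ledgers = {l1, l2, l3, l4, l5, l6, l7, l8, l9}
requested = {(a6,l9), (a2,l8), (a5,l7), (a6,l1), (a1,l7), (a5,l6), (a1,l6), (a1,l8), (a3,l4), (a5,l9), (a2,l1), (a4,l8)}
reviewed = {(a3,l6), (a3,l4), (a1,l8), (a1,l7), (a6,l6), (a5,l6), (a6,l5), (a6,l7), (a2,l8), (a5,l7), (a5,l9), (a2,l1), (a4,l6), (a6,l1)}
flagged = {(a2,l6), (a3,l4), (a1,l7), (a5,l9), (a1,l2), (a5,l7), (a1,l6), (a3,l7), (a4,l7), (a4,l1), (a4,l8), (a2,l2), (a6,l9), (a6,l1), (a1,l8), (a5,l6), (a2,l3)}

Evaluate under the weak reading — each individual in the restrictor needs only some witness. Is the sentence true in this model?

False

"it" takes "a ledger" as antecedent — a donkey pronoun bound across the clause boundary.
Weak reading: every auditor a with some requested-ledger has at least one requested-ledger l such that reviewed(a,l) ∧ flagged(a,l).
Per auditor: a1:✓  a2:✗  a3:✓  a4:✗  a5:✓  a6:✓
a2 has no witness among its requested-ledgers.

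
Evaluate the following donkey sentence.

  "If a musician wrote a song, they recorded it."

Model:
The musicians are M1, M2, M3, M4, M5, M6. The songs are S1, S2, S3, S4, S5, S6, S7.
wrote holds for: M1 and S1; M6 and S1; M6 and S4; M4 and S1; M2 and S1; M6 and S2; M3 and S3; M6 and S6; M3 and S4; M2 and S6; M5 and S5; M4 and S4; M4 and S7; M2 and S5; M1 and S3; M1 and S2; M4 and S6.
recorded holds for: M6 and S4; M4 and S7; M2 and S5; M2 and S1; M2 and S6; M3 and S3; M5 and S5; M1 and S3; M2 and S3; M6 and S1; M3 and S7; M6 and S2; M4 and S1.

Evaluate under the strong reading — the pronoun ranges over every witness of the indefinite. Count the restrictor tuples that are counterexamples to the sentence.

6

"it" takes "a song" as antecedent — a donkey pronoun bound across the clause boundary.
Strong reading: for every (m,s) with wrote(m,s), recorded(m,s).
Restrictor pairs: (M1,S1) ✗  (M1,S2) ✗  (M1,S3) ✓  (M2,S1) ✓  (M2,S5) ✓  (M2,S6) ✓  (M3,S3) ✓  (M3,S4) ✗  (M4,S1) ✓  (M4,S4) ✗  (M4,S6) ✗  (M4,S7) ✓  (M5,S5) ✓  (M6,S1) ✓  (M6,S2) ✓  (M6,S4) ✓  (M6,S6) ✗
Counterexamples (restrictor pairs failing the scope): 6.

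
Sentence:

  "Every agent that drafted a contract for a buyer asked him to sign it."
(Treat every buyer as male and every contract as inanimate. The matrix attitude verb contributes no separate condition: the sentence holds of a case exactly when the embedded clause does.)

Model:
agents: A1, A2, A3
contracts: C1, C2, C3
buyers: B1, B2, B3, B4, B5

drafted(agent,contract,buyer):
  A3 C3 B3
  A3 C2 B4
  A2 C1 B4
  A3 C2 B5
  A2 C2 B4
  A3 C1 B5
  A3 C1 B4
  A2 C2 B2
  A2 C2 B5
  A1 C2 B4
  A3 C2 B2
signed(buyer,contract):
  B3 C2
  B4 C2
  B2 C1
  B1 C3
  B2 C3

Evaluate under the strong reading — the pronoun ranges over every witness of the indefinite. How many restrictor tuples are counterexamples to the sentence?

8

"him" takes "a buyer" as antecedent and "it" takes "a contract"; both are donkey pronouns co-varying with the restrictor.
Strong reading: for every (a,c,b) with drafted(a,c,b), signed(b,c).
Restrictor triples: (A1,C2,B4)→signed(B4,C2) ✓  (A2,C1,B4)→signed(B4,C1) ✗  (A2,C2,B2)→signed(B2,C2) ✗  (A2,C2,B4)→signed(B4,C2) ✓  (A2,C2,B5)→signed(B5,C2) ✗  (A3,C1,B4)→signed(B4,C1) ✗  (A3,C1,B5)→signed(B5,C1) ✗  (A3,C2,B2)→signed(B2,C2) ✗  (A3,C2,B4)→signed(B4,C2) ✓  (A3,C2,B5)→signed(B5,C2) ✗  (A3,C3,B3)→signed(B3,C3) ✗
Counterexamples (restrictor triples failing the scope): 8.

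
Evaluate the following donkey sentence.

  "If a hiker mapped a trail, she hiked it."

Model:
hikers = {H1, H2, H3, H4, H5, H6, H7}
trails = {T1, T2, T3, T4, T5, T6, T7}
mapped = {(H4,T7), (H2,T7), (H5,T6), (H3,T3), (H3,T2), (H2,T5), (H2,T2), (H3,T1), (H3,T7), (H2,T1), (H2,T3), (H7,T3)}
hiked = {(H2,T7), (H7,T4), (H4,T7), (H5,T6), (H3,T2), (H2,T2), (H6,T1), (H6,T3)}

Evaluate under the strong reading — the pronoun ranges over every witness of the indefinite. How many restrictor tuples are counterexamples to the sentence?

7

"it" takes "a trail" as antecedent — a donkey pronoun bound across the clause boundary.
Strong reading: for every (h,t) with mapped(h,t), hiked(h,t).
Restrictor pairs: (H2,T1) ✗  (H2,T2) ✓  (H2,T3) ✗  (H2,T5) ✗  (H2,T7) ✓  (H3,T1) ✗  (H3,T2) ✓  (H3,T3) ✗  (H3,T7) ✗  (H4,T7) ✓  (H5,T6) ✓  (H7,T3) ✗
Counterexamples (restrictor pairs failing the scope): 7.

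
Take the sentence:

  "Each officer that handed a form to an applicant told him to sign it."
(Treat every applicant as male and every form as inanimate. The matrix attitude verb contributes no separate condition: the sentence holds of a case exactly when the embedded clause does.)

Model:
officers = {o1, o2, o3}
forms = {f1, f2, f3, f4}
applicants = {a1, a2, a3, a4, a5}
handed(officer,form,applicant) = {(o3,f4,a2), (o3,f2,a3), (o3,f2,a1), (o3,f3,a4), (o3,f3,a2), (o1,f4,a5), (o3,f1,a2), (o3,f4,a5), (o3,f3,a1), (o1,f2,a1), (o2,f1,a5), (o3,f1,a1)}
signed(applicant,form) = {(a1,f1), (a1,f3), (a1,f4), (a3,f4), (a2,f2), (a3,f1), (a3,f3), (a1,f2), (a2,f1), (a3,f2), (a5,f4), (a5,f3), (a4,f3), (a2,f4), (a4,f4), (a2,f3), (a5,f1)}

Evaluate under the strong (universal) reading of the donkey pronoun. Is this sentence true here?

"him" takes "an applicant" as antecedent and "it" takes "a form"; both are donkey pronouns co-varying with the restrictor.
Strong reading: for every (o,f,a) with handed(o,f,a), signed(a,f).
Restrictor triples: (o1,f2,a1)→signed(a1,f2) ✓  (o1,f4,a5)→signed(a5,f4) ✓  (o2,f1,a5)→signed(a5,f1) ✓  (o3,f1,a1)→signed(a1,f1) ✓  (o3,f1,a2)→signed(a2,f1) ✓  (o3,f2,a1)→signed(a1,f2) ✓  (o3,f2,a3)→signed(a3,f2) ✓  (o3,f3,a1)→signed(a1,f3) ✓  (o3,f3,a2)→signed(a2,f3) ✓  (o3,f3,a4)→signed(a4,f3) ✓  (o3,f4,a2)→signed(a2,f4) ✓  (o3,f4,a5)→signed(a5,f4) ✓
Every restrictor triple satisfies the scope.

True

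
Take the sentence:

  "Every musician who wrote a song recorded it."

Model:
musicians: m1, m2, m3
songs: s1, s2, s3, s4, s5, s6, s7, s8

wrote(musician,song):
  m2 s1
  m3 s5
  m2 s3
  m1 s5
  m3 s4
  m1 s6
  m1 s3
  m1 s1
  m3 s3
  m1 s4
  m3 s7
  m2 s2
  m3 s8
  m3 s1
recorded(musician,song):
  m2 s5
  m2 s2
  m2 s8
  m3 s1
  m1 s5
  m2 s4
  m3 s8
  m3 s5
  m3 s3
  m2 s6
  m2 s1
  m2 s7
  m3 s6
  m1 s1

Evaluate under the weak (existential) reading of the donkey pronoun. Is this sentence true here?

"it" takes "a song" as antecedent — a donkey pronoun bound across the clause boundary.
Weak reading: every musician m with some wrote-song has at least one wrote-song s such that recorded(m,s).
Per musician: m1:✓  m2:✓  m3:✓
Every musician in the restrictor has a witness.

True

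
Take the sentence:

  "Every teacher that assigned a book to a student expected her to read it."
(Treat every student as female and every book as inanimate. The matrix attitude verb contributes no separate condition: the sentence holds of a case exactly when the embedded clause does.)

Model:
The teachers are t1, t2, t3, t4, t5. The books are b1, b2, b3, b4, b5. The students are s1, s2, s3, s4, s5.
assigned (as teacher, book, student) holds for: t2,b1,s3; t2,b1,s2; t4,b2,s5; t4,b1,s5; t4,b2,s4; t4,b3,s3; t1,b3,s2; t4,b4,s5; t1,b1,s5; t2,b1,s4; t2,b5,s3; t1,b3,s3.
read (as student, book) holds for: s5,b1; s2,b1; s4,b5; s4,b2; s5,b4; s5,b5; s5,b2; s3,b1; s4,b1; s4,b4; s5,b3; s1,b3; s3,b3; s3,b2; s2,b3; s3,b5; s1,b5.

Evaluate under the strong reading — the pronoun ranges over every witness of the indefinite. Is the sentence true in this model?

"her" takes "a student" as antecedent and "it" takes "a book"; both are donkey pronouns co-varying with the restrictor.
Strong reading: for every (t,b,s) with assigned(t,b,s), read(s,b).
Restrictor triples: (t1,b1,s5)→read(s5,b1) ✓  (t1,b3,s2)→read(s2,b3) ✓  (t1,b3,s3)→read(s3,b3) ✓  (t2,b1,s2)→read(s2,b1) ✓  (t2,b1,s3)→read(s3,b1) ✓  (t2,b1,s4)→read(s4,b1) ✓  (t2,b5,s3)→read(s3,b5) ✓  (t4,b1,s5)→read(s5,b1) ✓  (t4,b2,s4)→read(s4,b2) ✓  (t4,b2,s5)→read(s5,b2) ✓  (t4,b3,s3)→read(s3,b3) ✓  (t4,b4,s5)→read(s5,b4) ✓
Every restrictor triple satisfies the scope.

True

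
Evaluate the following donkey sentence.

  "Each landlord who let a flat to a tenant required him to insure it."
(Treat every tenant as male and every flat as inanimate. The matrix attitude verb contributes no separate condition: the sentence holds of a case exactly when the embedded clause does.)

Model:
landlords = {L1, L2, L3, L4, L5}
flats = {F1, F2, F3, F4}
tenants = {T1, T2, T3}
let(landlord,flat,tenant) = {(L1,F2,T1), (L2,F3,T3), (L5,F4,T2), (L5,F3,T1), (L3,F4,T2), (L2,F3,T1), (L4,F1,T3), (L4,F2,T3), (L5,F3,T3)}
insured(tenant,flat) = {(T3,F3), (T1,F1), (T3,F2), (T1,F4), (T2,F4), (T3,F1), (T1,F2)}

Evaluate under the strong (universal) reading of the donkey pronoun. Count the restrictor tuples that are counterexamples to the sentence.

"him" takes "a tenant" as antecedent and "it" takes "a flat"; both are donkey pronouns co-varying with the restrictor.
Strong reading: for every (l,f,t) with let(l,f,t), insured(t,f).
Restrictor triples: (L1,F2,T1)→insured(T1,F2) ✓  (L2,F3,T1)→insured(T1,F3) ✗  (L2,F3,T3)→insured(T3,F3) ✓  (L3,F4,T2)→insured(T2,F4) ✓  (L4,F1,T3)→insured(T3,F1) ✓  (L4,F2,T3)→insured(T3,F2) ✓  (L5,F3,T1)→insured(T1,F3) ✗  (L5,F3,T3)→insured(T3,F3) ✓  (L5,F4,T2)→insured(T2,F4) ✓
Counterexamples (restrictor triples failing the scope): 2.

2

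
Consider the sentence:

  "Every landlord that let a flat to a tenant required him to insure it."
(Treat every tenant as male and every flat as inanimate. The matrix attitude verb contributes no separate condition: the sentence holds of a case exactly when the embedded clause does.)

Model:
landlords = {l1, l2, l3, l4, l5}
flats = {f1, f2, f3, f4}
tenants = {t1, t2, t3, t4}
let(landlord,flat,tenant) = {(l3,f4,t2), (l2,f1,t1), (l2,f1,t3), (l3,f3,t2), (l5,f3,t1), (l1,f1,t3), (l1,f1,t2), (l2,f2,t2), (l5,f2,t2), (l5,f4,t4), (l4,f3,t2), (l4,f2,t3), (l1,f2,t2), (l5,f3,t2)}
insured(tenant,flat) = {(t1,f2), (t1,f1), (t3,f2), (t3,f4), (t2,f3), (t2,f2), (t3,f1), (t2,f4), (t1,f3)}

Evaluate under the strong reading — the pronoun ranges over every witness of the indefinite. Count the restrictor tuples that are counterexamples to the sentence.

"him" takes "a tenant" as antecedent and "it" takes "a flat"; both are donkey pronouns co-varying with the restrictor.
Strong reading: for every (l,f,t) with let(l,f,t), insured(t,f).
Restrictor triples: (l1,f1,t2)→insured(t2,f1) ✗  (l1,f1,t3)→insured(t3,f1) ✓  (l1,f2,t2)→insured(t2,f2) ✓  (l2,f1,t1)→insured(t1,f1) ✓  (l2,f1,t3)→insured(t3,f1) ✓  (l2,f2,t2)→insured(t2,f2) ✓  (l3,f3,t2)→insured(t2,f3) ✓  (l3,f4,t2)→insured(t2,f4) ✓  (l4,f2,t3)→insured(t3,f2) ✓  (l4,f3,t2)→insured(t2,f3) ✓  (l5,f2,t2)→insured(t2,f2) ✓  (l5,f3,t1)→insured(t1,f3) ✓  (l5,f3,t2)→insured(t2,f3) ✓  (l5,f4,t4)→insured(t4,f4) ✗
Counterexamples (restrictor triples failing the scope): 2.

2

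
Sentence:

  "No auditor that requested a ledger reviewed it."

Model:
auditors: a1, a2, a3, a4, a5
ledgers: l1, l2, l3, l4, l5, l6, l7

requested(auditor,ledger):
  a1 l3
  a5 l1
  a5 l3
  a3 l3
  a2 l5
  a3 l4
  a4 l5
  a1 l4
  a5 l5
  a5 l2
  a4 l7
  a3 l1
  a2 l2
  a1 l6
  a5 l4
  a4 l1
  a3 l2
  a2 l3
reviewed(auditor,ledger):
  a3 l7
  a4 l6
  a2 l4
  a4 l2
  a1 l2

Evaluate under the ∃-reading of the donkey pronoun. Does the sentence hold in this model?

True

"it" takes "a ledger" as antecedent — a donkey pronoun bound across the clause boundary.
Truth condition: for no (a,l) with requested(a,l) does reviewed(a,l) hold.
Restrictor pairs — does the scope hold? (a1,l3):fails  (a1,l4):fails  (a1,l6):fails  (a2,l2):fails  (a2,l3):fails  (a2,l5):fails  (a3,l1):fails  (a3,l2):fails  (a3,l3):fails  (a3,l4):fails  (a4,l1):fails  (a4,l5):fails  (a4,l7):fails  (a5,l1):fails  (a5,l2):fails  (a5,l3):fails  (a5,l4):fails  (a5,l5):fails
Scope holds for no restrictor pair, so the sentence is true.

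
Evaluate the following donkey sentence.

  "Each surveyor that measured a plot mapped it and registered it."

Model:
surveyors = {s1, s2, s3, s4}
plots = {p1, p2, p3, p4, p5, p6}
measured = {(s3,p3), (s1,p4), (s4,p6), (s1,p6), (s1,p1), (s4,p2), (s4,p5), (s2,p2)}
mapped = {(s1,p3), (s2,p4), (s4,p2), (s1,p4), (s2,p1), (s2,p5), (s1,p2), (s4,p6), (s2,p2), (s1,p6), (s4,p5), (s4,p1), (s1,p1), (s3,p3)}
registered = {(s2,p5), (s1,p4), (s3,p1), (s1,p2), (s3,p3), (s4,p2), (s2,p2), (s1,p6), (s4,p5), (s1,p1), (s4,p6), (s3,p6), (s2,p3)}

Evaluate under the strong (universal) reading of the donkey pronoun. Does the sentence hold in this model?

True

"it" takes "a plot" as antecedent — a donkey pronoun bound across the clause boundary.
Strong reading: for every (s,p) with measured(s,p), mapped(s,p) ∧ registered(s,p).
Restrictor pairs: (s1,p1) ✓  (s1,p4) ✓  (s1,p6) ✓  (s2,p2) ✓  (s3,p3) ✓  (s4,p2) ✓  (s4,p5) ✓  (s4,p6) ✓
Every restrictor pair satisfies the scope.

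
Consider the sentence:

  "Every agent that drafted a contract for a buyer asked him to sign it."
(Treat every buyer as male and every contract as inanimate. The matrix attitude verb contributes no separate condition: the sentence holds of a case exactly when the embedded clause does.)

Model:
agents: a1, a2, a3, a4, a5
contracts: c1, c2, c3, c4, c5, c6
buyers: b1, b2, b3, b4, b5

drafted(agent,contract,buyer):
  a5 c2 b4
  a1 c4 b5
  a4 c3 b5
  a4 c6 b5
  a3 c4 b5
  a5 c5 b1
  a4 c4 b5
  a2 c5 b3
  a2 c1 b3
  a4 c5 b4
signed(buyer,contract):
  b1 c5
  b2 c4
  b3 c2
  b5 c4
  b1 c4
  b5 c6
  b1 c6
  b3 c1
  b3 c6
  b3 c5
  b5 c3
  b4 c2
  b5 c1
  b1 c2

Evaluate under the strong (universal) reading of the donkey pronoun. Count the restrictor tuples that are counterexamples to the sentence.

1

"him" takes "a buyer" as antecedent and "it" takes "a contract"; both are donkey pronouns co-varying with the restrictor.
Strong reading: for every (a,c,b) with drafted(a,c,b), signed(b,c).
Restrictor triples: (a1,c4,b5)→signed(b5,c4) ✓  (a2,c1,b3)→signed(b3,c1) ✓  (a2,c5,b3)→signed(b3,c5) ✓  (a3,c4,b5)→signed(b5,c4) ✓  (a4,c3,b5)→signed(b5,c3) ✓  (a4,c4,b5)→signed(b5,c4) ✓  (a4,c5,b4)→signed(b4,c5) ✗  (a4,c6,b5)→signed(b5,c6) ✓  (a5,c2,b4)→signed(b4,c2) ✓  (a5,c5,b1)→signed(b1,c5) ✓
Counterexamples (restrictor triples failing the scope): 1.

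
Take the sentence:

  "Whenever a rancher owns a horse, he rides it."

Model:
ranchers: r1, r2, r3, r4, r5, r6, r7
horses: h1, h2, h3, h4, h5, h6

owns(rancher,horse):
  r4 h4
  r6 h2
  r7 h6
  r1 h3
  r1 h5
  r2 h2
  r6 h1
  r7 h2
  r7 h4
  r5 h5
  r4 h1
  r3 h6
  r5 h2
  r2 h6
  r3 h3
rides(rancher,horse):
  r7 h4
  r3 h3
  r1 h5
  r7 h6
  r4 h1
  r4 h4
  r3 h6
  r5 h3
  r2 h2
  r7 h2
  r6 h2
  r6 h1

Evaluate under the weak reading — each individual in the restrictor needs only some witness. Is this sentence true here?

False

"it" takes "a horse" as antecedent — a donkey pronoun bound across the clause boundary.
Weak reading: every rancher r with some owns-horse has at least one owns-horse h such that rides(r,h).
Per rancher: r1:✓  r2:✓  r3:✓  r4:✓  r5:✗  r6:✓  r7:✓
r5 has no witness among its owns-horses.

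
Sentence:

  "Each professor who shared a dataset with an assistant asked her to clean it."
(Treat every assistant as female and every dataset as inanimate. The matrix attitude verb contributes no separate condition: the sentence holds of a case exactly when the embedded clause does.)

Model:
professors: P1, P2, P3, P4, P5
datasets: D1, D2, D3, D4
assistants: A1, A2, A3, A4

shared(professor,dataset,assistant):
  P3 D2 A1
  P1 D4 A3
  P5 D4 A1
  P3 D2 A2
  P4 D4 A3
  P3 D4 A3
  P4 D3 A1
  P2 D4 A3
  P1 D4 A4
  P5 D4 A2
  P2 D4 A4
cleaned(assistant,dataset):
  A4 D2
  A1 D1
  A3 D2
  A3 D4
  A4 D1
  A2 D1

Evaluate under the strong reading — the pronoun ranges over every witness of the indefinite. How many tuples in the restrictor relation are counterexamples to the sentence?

7

"her" takes "an assistant" as antecedent and "it" takes "a dataset"; both are donkey pronouns co-varying with the restrictor.
Strong reading: for every (p,d,a) with shared(p,d,a), cleaned(a,d).
Restrictor triples: (P1,D4,A3)→cleaned(A3,D4) ✓  (P1,D4,A4)→cleaned(A4,D4) ✗  (P2,D4,A3)→cleaned(A3,D4) ✓  (P2,D4,A4)→cleaned(A4,D4) ✗  (P3,D2,A1)→cleaned(A1,D2) ✗  (P3,D2,A2)→cleaned(A2,D2) ✗  (P3,D4,A3)→cleaned(A3,D4) ✓  (P4,D3,A1)→cleaned(A1,D3) ✗  (P4,D4,A3)→cleaned(A3,D4) ✓  (P5,D4,A1)→cleaned(A1,D4) ✗  (P5,D4,A2)→cleaned(A2,D4) ✗
Counterexamples (restrictor triples failing the scope): 7.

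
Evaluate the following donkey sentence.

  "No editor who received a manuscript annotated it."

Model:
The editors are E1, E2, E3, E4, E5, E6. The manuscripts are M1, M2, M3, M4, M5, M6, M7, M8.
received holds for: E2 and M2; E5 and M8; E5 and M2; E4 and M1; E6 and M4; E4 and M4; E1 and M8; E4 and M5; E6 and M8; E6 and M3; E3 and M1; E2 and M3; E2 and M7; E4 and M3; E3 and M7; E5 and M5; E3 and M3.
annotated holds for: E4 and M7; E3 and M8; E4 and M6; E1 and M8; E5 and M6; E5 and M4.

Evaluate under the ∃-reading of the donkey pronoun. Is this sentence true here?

False

"it" takes "a manuscript" as antecedent — a donkey pronoun bound across the clause boundary.
Truth condition: for no (e,m) with received(e,m) does annotated(e,m) hold.
Restrictor pairs — does the scope hold? (E1,M8):holds  (E2,M2):fails  (E2,M3):fails  (E2,M7):fails  (E3,M1):fails  (E3,M3):fails  (E3,M7):fails  (E4,M1):fails  (E4,M3):fails  (E4,M4):fails  (E4,M5):fails  (E5,M2):fails  (E5,M5):fails  (E5,M8):fails  (E6,M3):fails  (E6,M4):fails  (E6,M8):fails
Scope holds for 1 pair(s), so the sentence is false.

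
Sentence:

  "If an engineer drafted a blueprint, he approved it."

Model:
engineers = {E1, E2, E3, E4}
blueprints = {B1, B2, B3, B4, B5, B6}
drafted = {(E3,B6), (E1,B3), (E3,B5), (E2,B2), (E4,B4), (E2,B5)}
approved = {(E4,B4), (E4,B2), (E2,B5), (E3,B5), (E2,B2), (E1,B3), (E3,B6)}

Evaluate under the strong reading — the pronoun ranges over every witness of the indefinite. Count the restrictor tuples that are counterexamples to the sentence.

"it" takes "a blueprint" as antecedent — a donkey pronoun bound across the clause boundary.
Strong reading: for every (e,b) with drafted(e,b), approved(e,b).
Restrictor pairs: (E1,B3) ✓  (E2,B2) ✓  (E2,B5) ✓  (E3,B5) ✓  (E3,B6) ✓  (E4,B4) ✓
Counterexamples (restrictor pairs failing the scope): 0.

0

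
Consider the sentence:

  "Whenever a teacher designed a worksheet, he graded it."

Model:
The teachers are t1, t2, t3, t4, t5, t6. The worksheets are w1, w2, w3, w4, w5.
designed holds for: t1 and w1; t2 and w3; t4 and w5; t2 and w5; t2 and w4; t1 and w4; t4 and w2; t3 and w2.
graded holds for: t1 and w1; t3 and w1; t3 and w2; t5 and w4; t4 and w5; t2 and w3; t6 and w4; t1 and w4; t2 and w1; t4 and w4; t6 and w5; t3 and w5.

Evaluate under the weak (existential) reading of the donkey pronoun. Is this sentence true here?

"it" takes "a worksheet" as antecedent — a donkey pronoun bound across the clause boundary.
Weak reading: every teacher t with some designed-worksheet has at least one designed-worksheet w such that graded(t,w).
Per teacher: t1:✓  t2:✓  t3:✓  t4:✓
Every teacher in the restrictor has a witness.

True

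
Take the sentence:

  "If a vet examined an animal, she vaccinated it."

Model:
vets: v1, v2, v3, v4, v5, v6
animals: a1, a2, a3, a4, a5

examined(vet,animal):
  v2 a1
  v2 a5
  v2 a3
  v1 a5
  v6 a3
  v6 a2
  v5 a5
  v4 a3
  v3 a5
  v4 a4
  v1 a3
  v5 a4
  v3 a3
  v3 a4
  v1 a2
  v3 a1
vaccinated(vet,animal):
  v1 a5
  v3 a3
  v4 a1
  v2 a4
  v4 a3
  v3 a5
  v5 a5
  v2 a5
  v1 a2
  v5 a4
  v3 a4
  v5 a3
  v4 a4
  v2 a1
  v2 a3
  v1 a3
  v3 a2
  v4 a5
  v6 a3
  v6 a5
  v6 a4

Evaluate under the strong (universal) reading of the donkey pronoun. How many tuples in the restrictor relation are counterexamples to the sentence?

2

"it" takes "an animal" as antecedent — a donkey pronoun bound across the clause boundary.
Strong reading: for every (v,a) with examined(v,a), vaccinated(v,a).
Restrictor pairs: (v1,a2) ✓  (v1,a3) ✓  (v1,a5) ✓  (v2,a1) ✓  (v2,a3) ✓  (v2,a5) ✓  (v3,a1) ✗  (v3,a3) ✓  (v3,a4) ✓  (v3,a5) ✓  (v4,a3) ✓  (v4,a4) ✓  (v5,a4) ✓  (v5,a5) ✓  (v6,a2) ✗  (v6,a3) ✓
Counterexamples (restrictor pairs failing the scope): 2.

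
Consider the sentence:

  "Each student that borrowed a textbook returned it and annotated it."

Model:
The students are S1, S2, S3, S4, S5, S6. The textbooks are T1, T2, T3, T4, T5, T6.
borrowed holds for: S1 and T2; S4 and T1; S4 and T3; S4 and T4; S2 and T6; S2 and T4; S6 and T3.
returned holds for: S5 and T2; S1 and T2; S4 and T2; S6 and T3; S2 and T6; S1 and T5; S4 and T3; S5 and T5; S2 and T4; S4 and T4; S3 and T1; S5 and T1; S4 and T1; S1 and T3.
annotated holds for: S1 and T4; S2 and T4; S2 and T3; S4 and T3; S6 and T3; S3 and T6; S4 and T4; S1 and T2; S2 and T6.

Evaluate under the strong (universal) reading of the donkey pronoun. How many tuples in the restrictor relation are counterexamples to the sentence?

"it" takes "a textbook" as antecedent — a donkey pronoun bound across the clause boundary.
Strong reading: for every (s,t) with borrowed(s,t), returned(s,t) ∧ annotated(s,t).
Restrictor pairs: (S1,T2) ✓  (S2,T4) ✓  (S2,T6) ✓  (S4,T1) ✗  (S4,T3) ✓  (S4,T4) ✓  (S6,T3) ✓
Counterexamples (restrictor pairs failing the scope): 1.

1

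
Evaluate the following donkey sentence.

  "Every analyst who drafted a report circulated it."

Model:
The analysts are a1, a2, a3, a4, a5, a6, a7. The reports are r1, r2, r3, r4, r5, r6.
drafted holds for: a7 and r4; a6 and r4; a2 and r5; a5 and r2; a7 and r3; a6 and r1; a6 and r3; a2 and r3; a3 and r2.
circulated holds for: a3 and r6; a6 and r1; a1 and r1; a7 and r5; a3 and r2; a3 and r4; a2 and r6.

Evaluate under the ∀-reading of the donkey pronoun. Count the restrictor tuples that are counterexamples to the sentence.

"it" takes "a report" as antecedent — a donkey pronoun bound across the clause boundary.
Strong reading: for every (a,r) with drafted(a,r), circulated(a,r).
Restrictor pairs: (a2,r3) ✗  (a2,r5) ✗  (a3,r2) ✓  (a5,r2) ✗  (a6,r1) ✓  (a6,r3) ✗  (a6,r4) ✗  (a7,r3) ✗  (a7,r4) ✗
Counterexamples (restrictor pairs failing the scope): 7.

7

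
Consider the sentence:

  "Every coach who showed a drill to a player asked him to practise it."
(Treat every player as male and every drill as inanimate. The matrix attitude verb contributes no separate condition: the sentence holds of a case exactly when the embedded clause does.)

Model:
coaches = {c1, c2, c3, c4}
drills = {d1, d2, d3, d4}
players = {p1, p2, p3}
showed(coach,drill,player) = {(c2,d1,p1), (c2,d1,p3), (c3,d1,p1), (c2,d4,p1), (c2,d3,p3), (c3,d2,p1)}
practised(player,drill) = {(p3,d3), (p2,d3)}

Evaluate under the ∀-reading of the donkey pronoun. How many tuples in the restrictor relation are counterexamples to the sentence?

"him" takes "a player" as antecedent and "it" takes "a drill"; both are donkey pronouns co-varying with the restrictor.
Strong reading: for every (c,d,p) with showed(c,d,p), practised(p,d).
Restrictor triples: (c2,d1,p1)→practised(p1,d1) ✗  (c2,d1,p3)→practised(p3,d1) ✗  (c2,d3,p3)→practised(p3,d3) ✓  (c2,d4,p1)→practised(p1,d4) ✗  (c3,d1,p1)→practised(p1,d1) ✗  (c3,d2,p1)→practised(p1,d2) ✗
Counterexamples (restrictor triples failing the scope): 5.

5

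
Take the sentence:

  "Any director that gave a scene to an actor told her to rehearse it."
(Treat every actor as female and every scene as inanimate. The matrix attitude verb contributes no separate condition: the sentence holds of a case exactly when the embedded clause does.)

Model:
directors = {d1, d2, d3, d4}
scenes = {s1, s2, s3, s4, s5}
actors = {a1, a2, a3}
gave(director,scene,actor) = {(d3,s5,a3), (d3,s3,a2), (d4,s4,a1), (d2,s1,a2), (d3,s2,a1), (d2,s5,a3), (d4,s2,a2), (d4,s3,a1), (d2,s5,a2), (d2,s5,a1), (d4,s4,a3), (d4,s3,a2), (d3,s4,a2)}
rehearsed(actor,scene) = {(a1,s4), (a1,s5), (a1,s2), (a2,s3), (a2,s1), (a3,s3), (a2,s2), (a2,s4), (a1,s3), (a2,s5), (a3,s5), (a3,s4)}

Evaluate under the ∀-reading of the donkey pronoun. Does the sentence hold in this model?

True

"her" takes "an actor" as antecedent and "it" takes "a scene"; both are donkey pronouns co-varying with the restrictor.
Strong reading: for every (d,s,a) with gave(d,s,a), rehearsed(a,s).
Restrictor triples: (d2,s1,a2)→rehearsed(a2,s1) ✓  (d2,s5,a1)→rehearsed(a1,s5) ✓  (d2,s5,a2)→rehearsed(a2,s5) ✓  (d2,s5,a3)→rehearsed(a3,s5) ✓  (d3,s2,a1)→rehearsed(a1,s2) ✓  (d3,s3,a2)→rehearsed(a2,s3) ✓  (d3,s4,a2)→rehearsed(a2,s4) ✓  (d3,s5,a3)→rehearsed(a3,s5) ✓  (d4,s2,a2)→rehearsed(a2,s2) ✓  (d4,s3,a1)→rehearsed(a1,s3) ✓  (d4,s3,a2)→rehearsed(a2,s3) ✓  (d4,s4,a1)→rehearsed(a1,s4) ✓  (d4,s4,a3)→rehearsed(a3,s4) ✓
Every restrictor triple satisfies the scope.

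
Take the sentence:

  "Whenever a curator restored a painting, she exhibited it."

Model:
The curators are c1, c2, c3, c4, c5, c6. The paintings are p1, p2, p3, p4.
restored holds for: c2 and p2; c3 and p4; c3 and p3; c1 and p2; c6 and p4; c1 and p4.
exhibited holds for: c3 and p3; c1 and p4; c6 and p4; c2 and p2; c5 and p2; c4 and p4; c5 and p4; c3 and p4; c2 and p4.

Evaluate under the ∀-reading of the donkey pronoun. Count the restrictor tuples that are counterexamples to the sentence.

"it" takes "a painting" as antecedent — a donkey pronoun bound across the clause boundary.
Strong reading: for every (c,p) with restored(c,p), exhibited(c,p).
Restrictor pairs: (c1,p2) ✗  (c1,p4) ✓  (c2,p2) ✓  (c3,p3) ✓  (c3,p4) ✓  (c6,p4) ✓
Counterexamples (restrictor pairs failing the scope): 1.

1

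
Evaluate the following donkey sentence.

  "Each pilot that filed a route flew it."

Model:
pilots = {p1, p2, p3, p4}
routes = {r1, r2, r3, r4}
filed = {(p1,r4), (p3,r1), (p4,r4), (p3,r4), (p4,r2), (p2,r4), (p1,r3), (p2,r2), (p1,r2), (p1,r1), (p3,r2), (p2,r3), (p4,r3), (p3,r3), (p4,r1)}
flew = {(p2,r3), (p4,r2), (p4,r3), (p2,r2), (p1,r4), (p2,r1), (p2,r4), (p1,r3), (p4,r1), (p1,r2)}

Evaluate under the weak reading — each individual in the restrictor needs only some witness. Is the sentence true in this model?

"it" takes "a route" as antecedent — a donkey pronoun bound across the clause boundary.
Weak reading: every pilot p with some filed-route has at least one filed-route r such that flew(p,r).
Per pilot: p1:✓  p2:✓  p3:✗  p4:✓
p3 has no witness among its filed-routes.

False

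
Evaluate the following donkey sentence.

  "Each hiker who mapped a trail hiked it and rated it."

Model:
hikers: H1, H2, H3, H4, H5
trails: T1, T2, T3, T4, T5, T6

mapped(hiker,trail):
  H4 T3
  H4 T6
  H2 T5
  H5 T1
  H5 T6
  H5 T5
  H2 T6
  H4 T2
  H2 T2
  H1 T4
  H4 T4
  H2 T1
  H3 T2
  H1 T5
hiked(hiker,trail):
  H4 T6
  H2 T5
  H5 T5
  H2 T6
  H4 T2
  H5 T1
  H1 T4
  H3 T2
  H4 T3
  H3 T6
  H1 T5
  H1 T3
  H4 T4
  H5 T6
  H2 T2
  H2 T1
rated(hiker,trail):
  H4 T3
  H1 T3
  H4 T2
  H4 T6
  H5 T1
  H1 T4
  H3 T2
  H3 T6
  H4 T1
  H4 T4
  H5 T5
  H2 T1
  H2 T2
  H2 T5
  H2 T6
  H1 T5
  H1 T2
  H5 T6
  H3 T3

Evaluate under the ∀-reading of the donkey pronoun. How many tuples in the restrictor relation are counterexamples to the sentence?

0

"it" takes "a trail" as antecedent — a donkey pronoun bound across the clause boundary.
Strong reading: for every (h,t) with mapped(h,t), hiked(h,t) ∧ rated(h,t).
Restrictor pairs: (H1,T4) ✓  (H1,T5) ✓  (H2,T1) ✓  (H2,T2) ✓  (H2,T5) ✓  (H2,T6) ✓  (H3,T2) ✓  (H4,T2) ✓  (H4,T3) ✓  (H4,T4) ✓  (H4,T6) ✓  (H5,T1) ✓  (H5,T5) ✓  (H5,T6) ✓
Counterexamples (restrictor pairs failing the scope): 0.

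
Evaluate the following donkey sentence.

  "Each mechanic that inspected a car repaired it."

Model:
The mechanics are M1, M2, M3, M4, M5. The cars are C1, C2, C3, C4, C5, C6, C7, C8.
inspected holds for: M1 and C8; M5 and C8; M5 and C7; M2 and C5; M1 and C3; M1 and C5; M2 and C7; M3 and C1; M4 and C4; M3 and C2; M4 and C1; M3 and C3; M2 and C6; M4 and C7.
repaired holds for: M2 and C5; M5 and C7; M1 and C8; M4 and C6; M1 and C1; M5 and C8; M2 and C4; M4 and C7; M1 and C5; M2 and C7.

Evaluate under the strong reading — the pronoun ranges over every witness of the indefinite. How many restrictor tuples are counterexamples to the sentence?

"it" takes "a car" as antecedent — a donkey pronoun bound across the clause boundary.
Strong reading: for every (m,c) with inspected(m,c), repaired(m,c).
Restrictor pairs: (M1,C3) ✗  (M1,C5) ✓  (M1,C8) ✓  (M2,C5) ✓  (M2,C6) ✗  (M2,C7) ✓  (M3,C1) ✗  (M3,C2) ✗  (M3,C3) ✗  (M4,C1) ✗  (M4,C4) ✗  (M4,C7) ✓  (M5,C7) ✓  (M5,C8) ✓
Counterexamples (restrictor pairs failing the scope): 7.

7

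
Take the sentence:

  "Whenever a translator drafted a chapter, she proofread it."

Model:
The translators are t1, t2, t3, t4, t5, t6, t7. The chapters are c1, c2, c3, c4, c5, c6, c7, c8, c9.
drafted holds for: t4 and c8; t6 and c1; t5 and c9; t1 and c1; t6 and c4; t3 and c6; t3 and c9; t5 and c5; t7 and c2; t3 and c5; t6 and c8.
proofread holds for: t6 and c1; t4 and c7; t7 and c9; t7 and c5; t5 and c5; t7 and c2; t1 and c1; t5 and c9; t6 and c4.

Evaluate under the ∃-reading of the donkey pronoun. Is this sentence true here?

False

"it" takes "a chapter" as antecedent — a donkey pronoun bound across the clause boundary.
Weak reading: every translator t with some drafted-chapter has at least one drafted-chapter c such that proofread(t,c).
Per translator: t1:✓  t3:✗  t4:✗  t5:✓  t6:✓  t7:✓
t3 has no witness among its drafted-chapters.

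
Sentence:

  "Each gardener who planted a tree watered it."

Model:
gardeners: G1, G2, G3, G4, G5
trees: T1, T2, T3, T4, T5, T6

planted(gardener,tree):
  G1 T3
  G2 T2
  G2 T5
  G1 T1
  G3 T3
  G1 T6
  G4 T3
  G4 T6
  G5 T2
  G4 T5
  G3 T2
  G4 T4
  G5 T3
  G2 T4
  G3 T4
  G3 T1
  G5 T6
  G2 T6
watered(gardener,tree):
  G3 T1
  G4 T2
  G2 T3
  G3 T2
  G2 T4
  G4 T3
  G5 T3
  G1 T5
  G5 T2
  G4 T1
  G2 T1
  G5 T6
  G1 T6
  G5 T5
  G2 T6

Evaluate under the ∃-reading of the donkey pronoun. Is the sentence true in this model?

"it" takes "a tree" as antecedent — a donkey pronoun bound across the clause boundary.
Weak reading: every gardener g with some planted-tree has at least one planted-tree t such that watered(g,t).
Per gardener: G1:✓  G2:✓  G3:✓  G4:✓  G5:✓
Every gardener in the restrictor has a witness.

True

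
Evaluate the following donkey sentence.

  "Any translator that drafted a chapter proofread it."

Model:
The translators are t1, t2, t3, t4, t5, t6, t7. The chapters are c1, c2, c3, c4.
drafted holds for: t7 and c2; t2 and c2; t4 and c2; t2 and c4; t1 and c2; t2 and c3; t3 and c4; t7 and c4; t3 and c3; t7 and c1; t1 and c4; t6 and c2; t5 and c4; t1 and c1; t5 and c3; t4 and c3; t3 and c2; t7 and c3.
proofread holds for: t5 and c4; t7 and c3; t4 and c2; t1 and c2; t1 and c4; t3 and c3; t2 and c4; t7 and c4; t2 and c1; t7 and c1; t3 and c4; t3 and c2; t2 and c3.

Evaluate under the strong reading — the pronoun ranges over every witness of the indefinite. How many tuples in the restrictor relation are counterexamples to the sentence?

6

"it" takes "a chapter" as antecedent — a donkey pronoun bound across the clause boundary.
Strong reading: for every (t,c) with drafted(t,c), proofread(t,c).
Restrictor pairs: (t1,c1) ✗  (t1,c2) ✓  (t1,c4) ✓  (t2,c2) ✗  (t2,c3) ✓  (t2,c4) ✓  (t3,c2) ✓  (t3,c3) ✓  (t3,c4) ✓  (t4,c2) ✓  (t4,c3) ✗  (t5,c3) ✗  (t5,c4) ✓  (t6,c2) ✗  (t7,c1) ✓  (t7,c2) ✗  (t7,c3) ✓  (t7,c4) ✓
Counterexamples (restrictor pairs failing the scope): 6.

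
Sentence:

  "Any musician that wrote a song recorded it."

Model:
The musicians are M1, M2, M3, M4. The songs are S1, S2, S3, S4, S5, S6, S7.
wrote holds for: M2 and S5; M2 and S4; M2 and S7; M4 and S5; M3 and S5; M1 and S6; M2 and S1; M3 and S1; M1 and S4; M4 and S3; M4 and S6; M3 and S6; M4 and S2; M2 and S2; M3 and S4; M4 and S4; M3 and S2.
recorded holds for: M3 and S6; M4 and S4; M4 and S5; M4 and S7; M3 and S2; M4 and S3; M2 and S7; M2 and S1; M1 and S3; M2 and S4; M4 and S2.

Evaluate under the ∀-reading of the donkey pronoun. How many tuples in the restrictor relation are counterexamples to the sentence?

8

"it" takes "a song" as antecedent — a donkey pronoun bound across the clause boundary.
Strong reading: for every (m,s) with wrote(m,s), recorded(m,s).
Restrictor pairs: (M1,S4) ✗  (M1,S6) ✗  (M2,S1) ✓  (M2,S2) ✗  (M2,S4) ✓  (M2,S5) ✗  (M2,S7) ✓  (M3,S1) ✗  (M3,S2) ✓  (M3,S4) ✗  (M3,S5) ✗  (M3,S6) ✓  (M4,S2) ✓  (M4,S3) ✓  (M4,S4) ✓  (M4,S5) ✓  (M4,S6) ✗
Counterexamples (restrictor pairs failing the scope): 8.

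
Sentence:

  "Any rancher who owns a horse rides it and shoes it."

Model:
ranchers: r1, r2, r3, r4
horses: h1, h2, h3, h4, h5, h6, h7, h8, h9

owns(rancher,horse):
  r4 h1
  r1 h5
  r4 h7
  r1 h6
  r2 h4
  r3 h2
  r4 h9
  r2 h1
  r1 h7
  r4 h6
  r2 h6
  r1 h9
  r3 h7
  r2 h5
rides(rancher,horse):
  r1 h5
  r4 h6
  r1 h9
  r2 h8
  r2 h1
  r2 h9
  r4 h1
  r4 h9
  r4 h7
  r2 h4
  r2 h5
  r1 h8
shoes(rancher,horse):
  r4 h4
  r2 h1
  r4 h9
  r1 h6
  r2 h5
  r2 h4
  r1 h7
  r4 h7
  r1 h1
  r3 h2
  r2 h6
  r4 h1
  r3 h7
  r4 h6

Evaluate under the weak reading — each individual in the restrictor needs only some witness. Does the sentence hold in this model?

False

"it" takes "a horse" as antecedent — a donkey pronoun bound across the clause boundary.
Weak reading: every rancher r with some owns-horse has at least one owns-horse h such that rides(r,h) ∧ shoes(r,h).
Per rancher: r1:✗  r2:✓  r3:✗  r4:✓
r1 has no witness among its owns-horses.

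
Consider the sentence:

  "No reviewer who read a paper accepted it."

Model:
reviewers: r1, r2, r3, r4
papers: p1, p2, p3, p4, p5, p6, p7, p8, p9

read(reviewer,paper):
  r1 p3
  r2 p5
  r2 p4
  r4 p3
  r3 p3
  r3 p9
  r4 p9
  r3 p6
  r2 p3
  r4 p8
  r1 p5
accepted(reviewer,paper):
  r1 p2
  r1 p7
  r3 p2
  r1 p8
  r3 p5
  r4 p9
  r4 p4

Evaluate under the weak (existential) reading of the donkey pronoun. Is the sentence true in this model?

"it" takes "a paper" as antecedent — a donkey pronoun bound across the clause boundary.
Truth condition: for no (r,p) with read(r,p) does accepted(r,p) hold.
Restrictor pairs — does the scope hold? (r1,p3):fails  (r1,p5):fails  (r2,p3):fails  (r2,p4):fails  (r2,p5):fails  (r3,p3):fails  (r3,p6):fails  (r3,p9):fails  (r4,p3):fails  (r4,p8):fails  (r4,p9):holds
Scope holds for 1 pair(s), so the sentence is false.

False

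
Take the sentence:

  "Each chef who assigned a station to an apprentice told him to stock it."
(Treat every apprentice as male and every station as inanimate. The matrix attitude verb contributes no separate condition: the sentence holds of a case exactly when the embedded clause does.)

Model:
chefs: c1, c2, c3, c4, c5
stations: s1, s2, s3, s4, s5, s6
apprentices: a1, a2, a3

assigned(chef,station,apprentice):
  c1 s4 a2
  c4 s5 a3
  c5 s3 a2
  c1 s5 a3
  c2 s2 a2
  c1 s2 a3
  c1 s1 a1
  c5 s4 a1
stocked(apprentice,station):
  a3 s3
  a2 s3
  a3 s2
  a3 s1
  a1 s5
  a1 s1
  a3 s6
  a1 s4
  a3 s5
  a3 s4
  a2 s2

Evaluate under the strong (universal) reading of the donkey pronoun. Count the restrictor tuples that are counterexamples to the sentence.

"him" takes "an apprentice" as antecedent and "it" takes "a station"; both are donkey pronouns co-varying with the restrictor.
Strong reading: for every (c,s,a) with assigned(c,s,a), stocked(a,s).
Restrictor triples: (c1,s1,a1)→stocked(a1,s1) ✓  (c1,s2,a3)→stocked(a3,s2) ✓  (c1,s4,a2)→stocked(a2,s4) ✗  (c1,s5,a3)→stocked(a3,s5) ✓  (c2,s2,a2)→stocked(a2,s2) ✓  (c4,s5,a3)→stocked(a3,s5) ✓  (c5,s3,a2)→stocked(a2,s3) ✓  (c5,s4,a1)→stocked(a1,s4) ✓
Counterexamples (restrictor triples failing the scope): 1.

1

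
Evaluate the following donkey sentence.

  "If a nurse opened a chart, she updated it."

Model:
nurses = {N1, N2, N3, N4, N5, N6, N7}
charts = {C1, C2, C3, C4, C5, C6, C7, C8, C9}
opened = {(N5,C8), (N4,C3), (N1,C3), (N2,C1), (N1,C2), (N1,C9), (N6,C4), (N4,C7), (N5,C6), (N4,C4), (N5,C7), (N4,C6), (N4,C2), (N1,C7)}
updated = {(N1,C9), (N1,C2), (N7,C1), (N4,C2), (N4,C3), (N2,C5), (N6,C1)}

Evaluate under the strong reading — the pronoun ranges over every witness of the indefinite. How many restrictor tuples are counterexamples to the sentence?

10

"it" takes "a chart" as antecedent — a donkey pronoun bound across the clause boundary.
Strong reading: for every (n,c) with opened(n,c), updated(n,c).
Restrictor pairs: (N1,C2) ✓  (N1,C3) ✗  (N1,C7) ✗  (N1,C9) ✓  (N2,C1) ✗  (N4,C2) ✓  (N4,C3) ✓  (N4,C4) ✗  (N4,C6) ✗  (N4,C7) ✗  (N5,C6) ✗  (N5,C7) ✗  (N5,C8) ✗  (N6,C4) ✗
Counterexamples (restrictor pairs failing the scope): 10.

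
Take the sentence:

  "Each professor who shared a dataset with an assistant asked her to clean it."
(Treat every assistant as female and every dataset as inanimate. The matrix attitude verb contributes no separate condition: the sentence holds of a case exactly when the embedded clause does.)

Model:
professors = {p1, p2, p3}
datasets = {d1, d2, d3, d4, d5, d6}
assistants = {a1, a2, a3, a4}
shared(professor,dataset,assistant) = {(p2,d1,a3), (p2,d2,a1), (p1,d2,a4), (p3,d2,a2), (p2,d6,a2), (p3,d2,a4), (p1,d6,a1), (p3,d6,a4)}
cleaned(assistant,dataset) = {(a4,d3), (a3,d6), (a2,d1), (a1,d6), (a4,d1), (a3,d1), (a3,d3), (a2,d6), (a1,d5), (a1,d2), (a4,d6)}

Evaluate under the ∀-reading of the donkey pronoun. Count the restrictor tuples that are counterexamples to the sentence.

"her" takes "an assistant" as antecedent and "it" takes "a dataset"; both are donkey pronouns co-varying with the restrictor.
Strong reading: for every (p,d,a) with shared(p,d,a), cleaned(a,d).
Restrictor triples: (p1,d2,a4)→cleaned(a4,d2) ✗  (p1,d6,a1)→cleaned(a1,d6) ✓  (p2,d1,a3)→cleaned(a3,d1) ✓  (p2,d2,a1)→cleaned(a1,d2) ✓  (p2,d6,a2)→cleaned(a2,d6) ✓  (p3,d2,a2)→cleaned(a2,d2) ✗  (p3,d2,a4)→cleaned(a4,d2) ✗  (p3,d6,a4)→cleaned(a4,d6) ✓
Counterexamples (restrictor triples failing the scope): 3.

3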